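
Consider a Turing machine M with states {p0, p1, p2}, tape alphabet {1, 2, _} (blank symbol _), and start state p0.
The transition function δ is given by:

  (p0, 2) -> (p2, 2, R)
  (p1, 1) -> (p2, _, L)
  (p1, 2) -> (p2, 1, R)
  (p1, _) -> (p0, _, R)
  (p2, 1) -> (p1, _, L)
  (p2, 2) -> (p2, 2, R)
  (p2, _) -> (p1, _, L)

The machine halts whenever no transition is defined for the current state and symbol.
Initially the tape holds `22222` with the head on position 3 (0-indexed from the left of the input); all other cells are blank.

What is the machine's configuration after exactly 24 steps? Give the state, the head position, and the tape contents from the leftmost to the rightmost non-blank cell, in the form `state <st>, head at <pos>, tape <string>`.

state=p0 head=3 tape=222[2]2_   (p0,2)→(p2,2,R)
state=p2 head=4 tape=2222[2]_   (p2,2)→(p2,2,R)
state=p2 head=5 tape=22222[_]   (p2,_)→(p1,_,L)
state=p1 head=4 tape=2222[2]_   (p1,2)→(p2,1,R)
state=p2 head=5 tape=22221[_]   (p2,_)→(p1,_,L)
state=p1 head=4 tape=2222[1]_   (p1,1)→(p2,_,L)
state=p2 head=3 tape=222[2]__   (p2,2)→(p2,2,R)
state=p2 head=4 tape=2222[_]_   (p2,_)→(p1,_,L)
state=p1 head=3 tape=222[2]__   (p1,2)→(p2,1,R)
state=p2 head=4 tape=2221[_]_   (p2,_)→(p1,_,L)
state=p1 head=3 tape=222[1]__   (p1,1)→(p2,_,L)
state=p2 head=2 tape=22[2]___   (p2,2)→(p2,2,R)
state=p2 head=3 tape=222[_]__   (p2,_)→(p1,_,L)
state=p1 head=2 tape=22[2]___   (p1,2)→(p2,1,R)
state=p2 head=3 tape=221[_]__   (p2,_)→(p1,_,L)
state=p1 head=2 tape=22[1]___   (p1,1)→(p2,_,L)
state=p2 head=1 tape=2[2]____   (p2,2)→(p2,2,R)
state=p2 head=2 tape=22[_]___   (p2,_)→(p1,_,L)
state=p1 head=1 tape=2[2]____   (p1,2)→(p2,1,R)
state=p2 head=2 tape=21[_]___   (p2,_)→(p1,_,L)
state=p1 head=1 tape=2[1]____   (p1,1)→(p2,_,L)
state=p2 head=0 tape=[2]_____   (p2,2)→(p2,2,R)
state=p2 head=1 tape=2[_]____   (p2,_)→(p1,_,L)
state=p1 head=0 tape=[2]_____   (p1,2)→(p2,1,R)
state=p2 head=1 tape=1[_]____
After 24 steps: state p2, head at 1, tape 1.

state p2, head at 1, tape 1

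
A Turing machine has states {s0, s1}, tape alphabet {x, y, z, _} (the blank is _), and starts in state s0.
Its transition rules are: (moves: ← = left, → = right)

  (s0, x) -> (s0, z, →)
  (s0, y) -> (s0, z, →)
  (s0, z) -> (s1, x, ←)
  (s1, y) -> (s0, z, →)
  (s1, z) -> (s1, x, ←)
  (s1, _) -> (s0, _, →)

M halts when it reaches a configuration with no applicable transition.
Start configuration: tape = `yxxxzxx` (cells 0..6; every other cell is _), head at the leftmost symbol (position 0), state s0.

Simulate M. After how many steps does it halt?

s0 | _[y]xxxzxx_   read y → write z, move →, go to s0
s0 | _z[x]xxzxx_   read x → write z, move →, go to s0
s0 | _zz[x]xzxx_   read x → write z, move →, go to s0
s0 | _zzz[x]zxx_   read x → write z, move →, go to s0
s0 | _zzzz[z]xx_   read z → write x, move ←, go to s1
s1 | _zzz[z]xxx_   read z → write x, move ←, go to s1
s1 | _zz[z]xxxx_   read z → write x, move ←, go to s1
s1 | _z[z]xxxxx_   read z → write x, move ←, go to s1
s1 | _[z]xxxxxx_   read z → write x, move ←, go to s1
s1 | [_]xxxxxxx_   read _ → write _, move →, go to s0
s0 | _[x]xxxxxx_   read x → write z, move →, go to s0
s0 | _z[x]xxxxx_   read x → write z, move →, go to s0
s0 | _zz[x]xxxx_   read x → write z, move →, go to s0
s0 | _zzz[x]xxx_   read x → write z, move →, go to s0
s0 | _zzzz[x]xx_   read x → write z, move →, go to s0
s0 | _zzzzz[x]x_   read x → write z, move →, go to s0
s0 | _zzzzzz[x]_   read x → write z, move →, go to s0
s0 | _zzzzzzz[_]
M halts after 17 transitions.

17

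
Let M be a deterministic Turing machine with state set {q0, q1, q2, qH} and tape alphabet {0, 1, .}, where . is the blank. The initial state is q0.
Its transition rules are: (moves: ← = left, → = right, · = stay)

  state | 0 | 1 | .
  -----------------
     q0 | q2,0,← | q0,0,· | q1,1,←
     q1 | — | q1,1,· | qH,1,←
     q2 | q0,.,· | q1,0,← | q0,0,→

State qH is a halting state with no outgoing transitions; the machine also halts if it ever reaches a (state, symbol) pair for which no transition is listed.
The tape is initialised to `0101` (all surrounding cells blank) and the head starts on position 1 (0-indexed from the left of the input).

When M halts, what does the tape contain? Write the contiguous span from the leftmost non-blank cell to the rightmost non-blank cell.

11001

state=q0 head=1 tape=..0[1]01   (q0,1)→(q0,0,·)
state=q0 head=1 tape=..0[0]01   (q0,0)→(q2,0,←)
state=q2 head=0 tape=..[0]001   (q2,0)→(q0,.,·)
state=q0 head=0 tape=..[.]001   (q0,.)→(q1,1,←)
state=q1 head=-1 tape=.[.]1001   (q1,.)→(qH,1,←)
state=qH head=-2 tape=[.]11001
The non-blank tape span at halt is 11001.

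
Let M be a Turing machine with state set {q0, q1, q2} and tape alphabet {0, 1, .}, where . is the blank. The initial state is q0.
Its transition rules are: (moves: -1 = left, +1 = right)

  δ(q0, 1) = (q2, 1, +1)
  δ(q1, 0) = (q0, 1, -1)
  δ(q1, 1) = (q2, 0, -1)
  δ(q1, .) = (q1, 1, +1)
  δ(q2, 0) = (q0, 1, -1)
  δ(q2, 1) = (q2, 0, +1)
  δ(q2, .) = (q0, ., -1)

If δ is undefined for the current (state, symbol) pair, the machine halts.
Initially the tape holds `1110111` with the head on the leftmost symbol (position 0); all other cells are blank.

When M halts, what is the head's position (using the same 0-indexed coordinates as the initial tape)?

2

state=q0 head=0 tape=[1]110111   (q0,1)→(q2,1,+1)
state=q2 head=1 tape=1[1]10111   (q2,1)→(q2,0,+1)
state=q2 head=2 tape=10[1]0111   (q2,1)→(q2,0,+1)
state=q2 head=3 tape=100[0]111   (q2,0)→(q0,1,-1)
state=q0 head=2 tape=10[0]1111
At halt the head is at cell 2.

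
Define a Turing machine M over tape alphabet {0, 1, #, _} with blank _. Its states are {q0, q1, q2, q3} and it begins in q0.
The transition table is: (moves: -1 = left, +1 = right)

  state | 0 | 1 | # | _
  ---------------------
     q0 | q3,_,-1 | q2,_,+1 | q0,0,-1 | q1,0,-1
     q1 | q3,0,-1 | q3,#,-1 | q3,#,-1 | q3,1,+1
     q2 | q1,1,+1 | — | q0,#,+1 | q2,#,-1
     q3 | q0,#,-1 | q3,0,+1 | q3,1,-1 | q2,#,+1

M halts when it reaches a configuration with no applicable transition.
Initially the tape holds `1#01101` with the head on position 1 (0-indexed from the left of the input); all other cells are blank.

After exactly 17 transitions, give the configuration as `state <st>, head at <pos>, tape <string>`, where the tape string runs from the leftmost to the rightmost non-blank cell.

state=q0 head=1 tape=__1[#]01101   (q0,#)→(q0,0,-1)
state=q0 head=0 tape=__[1]001101   (q0,1)→(q2,_,+1)
state=q2 head=1 tape=___[0]01101   (q2,0)→(q1,1,+1)
state=q1 head=2 tape=___1[0]1101   (q1,0)→(q3,0,-1)
state=q3 head=1 tape=___[1]01101   (q3,1)→(q3,0,+1)
state=q3 head=2 tape=___0[0]1101   (q3,0)→(q0,#,-1)
state=q0 head=1 tape=___[0]#1101   (q0,0)→(q3,_,-1)
state=q3 head=0 tape=__[_]_#1101   (q3,_)→(q2,#,+1)
state=q2 head=1 tape=__#[_]#1101   (q2,_)→(q2,#,-1)
state=q2 head=0 tape=__[#]##1101   (q2,#)→(q0,#,+1)
state=q0 head=1 tape=__#[#]#1101   (q0,#)→(q0,0,-1)
state=q0 head=0 tape=__[#]0#1101   (q0,#)→(q0,0,-1)
state=q0 head=-1 tape=_[_]00#1101   (q0,_)→(q1,0,-1)
state=q1 head=-2 tape=[_]000#1101   (q1,_)→(q3,1,+1)
state=q3 head=-1 tape=1[0]00#1101   (q3,0)→(q0,#,-1)
state=q0 head=-2 tape=[1]#00#1101   (q0,1)→(q2,_,+1)
state=q2 head=-1 tape=_[#]00#1101   (q2,#)→(q0,#,+1)
state=q0 head=0 tape=_#[0]0#1101
After 17 steps: state q0, head at 0, tape #00#1101.

state q0, head at 0, tape #00#1101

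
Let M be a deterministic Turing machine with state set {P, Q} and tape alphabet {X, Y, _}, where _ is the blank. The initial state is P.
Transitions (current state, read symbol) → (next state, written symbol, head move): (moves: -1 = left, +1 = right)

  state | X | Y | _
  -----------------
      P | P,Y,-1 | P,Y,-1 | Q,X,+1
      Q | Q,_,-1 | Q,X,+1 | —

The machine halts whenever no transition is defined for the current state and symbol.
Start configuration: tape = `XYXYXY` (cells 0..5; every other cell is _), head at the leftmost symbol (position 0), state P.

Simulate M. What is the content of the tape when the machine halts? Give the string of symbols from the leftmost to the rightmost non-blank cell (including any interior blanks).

state=P head=0 tape=__[X]YXYXY   (P,X)→(P,Y,-1)
state=P head=-1 tape=_[_]YYXYXY   (P,_)→(Q,X,+1)
state=Q head=0 tape=_X[Y]YXYXY   (Q,Y)→(Q,X,+1)
state=Q head=1 tape=_XX[Y]XYXY   (Q,Y)→(Q,X,+1)
state=Q head=2 tape=_XXX[X]YXY   (Q,X)→(Q,_,-1)
state=Q head=1 tape=_XX[X]_YXY   (Q,X)→(Q,_,-1)
state=Q head=0 tape=_X[X]__YXY   (Q,X)→(Q,_,-1)
state=Q head=-1 tape=_[X]___YXY   (Q,X)→(Q,_,-1)
state=Q head=-2 tape=[_]____YXY
The non-blank tape span at halt is YXY.

YXY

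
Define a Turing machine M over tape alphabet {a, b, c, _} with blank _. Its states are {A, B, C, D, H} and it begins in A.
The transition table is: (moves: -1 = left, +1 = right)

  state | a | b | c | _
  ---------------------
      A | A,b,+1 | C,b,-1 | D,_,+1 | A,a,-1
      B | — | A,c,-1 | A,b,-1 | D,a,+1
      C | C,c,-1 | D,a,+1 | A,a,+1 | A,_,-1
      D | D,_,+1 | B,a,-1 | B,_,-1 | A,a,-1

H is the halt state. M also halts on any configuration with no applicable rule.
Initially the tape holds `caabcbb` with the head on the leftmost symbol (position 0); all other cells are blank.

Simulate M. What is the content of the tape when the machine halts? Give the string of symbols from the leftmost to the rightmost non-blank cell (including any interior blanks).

abaab

state=A head=0 tape=[c]aabcbb   (A,c)→(D,_,+1)
state=D head=1 tape=_[a]abcbb   (D,a)→(D,_,+1)
state=D head=2 tape=__[a]bcbb   (D,a)→(D,_,+1)
state=D head=3 tape=___[b]cbb   (D,b)→(B,a,-1)
state=B head=2 tape=__[_]acbb   (B,_)→(D,a,+1)
state=D head=3 tape=__a[a]cbb   (D,a)→(D,_,+1)
state=D head=4 tape=__a_[c]bb   (D,c)→(B,_,-1)
state=B head=3 tape=__a[_]_bb   (B,_)→(D,a,+1)
state=D head=4 tape=__aa[_]bb   (D,_)→(A,a,-1)
state=A head=3 tape=__a[a]abb   (A,a)→(A,b,+1)
state=A head=4 tape=__ab[a]bb   (A,a)→(A,b,+1)
state=A head=5 tape=__abb[b]b   (A,b)→(C,b,-1)
state=C head=4 tape=__ab[b]bb   (C,b)→(D,a,+1)
state=D head=5 tape=__aba[b]b   (D,b)→(B,a,-1)
state=B head=4 tape=__ab[a]ab
The non-blank tape span at halt is abaab.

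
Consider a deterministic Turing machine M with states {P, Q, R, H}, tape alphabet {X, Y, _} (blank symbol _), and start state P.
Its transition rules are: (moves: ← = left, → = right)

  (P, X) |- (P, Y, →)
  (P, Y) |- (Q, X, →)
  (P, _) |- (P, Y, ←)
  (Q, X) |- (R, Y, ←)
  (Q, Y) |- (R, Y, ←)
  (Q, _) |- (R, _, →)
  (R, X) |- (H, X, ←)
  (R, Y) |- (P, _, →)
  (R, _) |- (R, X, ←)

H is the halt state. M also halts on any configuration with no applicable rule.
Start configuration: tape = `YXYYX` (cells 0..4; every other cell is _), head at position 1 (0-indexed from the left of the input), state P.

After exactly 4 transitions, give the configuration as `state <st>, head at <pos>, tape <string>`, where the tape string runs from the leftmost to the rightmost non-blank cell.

state H, head at 1, tape YYXYX

state=P head=1 tape=Y[X]YYX   (P,X)→(P,Y,→)
state=P head=2 tape=YY[Y]YX   (P,Y)→(Q,X,→)
state=Q head=3 tape=YYX[Y]X   (Q,Y)→(R,Y,←)
state=R head=2 tape=YY[X]YX   (R,X)→(H,X,←)
state=H head=1 tape=Y[Y]XYX
After 4 steps: state H, head at 1, tape YYXYX.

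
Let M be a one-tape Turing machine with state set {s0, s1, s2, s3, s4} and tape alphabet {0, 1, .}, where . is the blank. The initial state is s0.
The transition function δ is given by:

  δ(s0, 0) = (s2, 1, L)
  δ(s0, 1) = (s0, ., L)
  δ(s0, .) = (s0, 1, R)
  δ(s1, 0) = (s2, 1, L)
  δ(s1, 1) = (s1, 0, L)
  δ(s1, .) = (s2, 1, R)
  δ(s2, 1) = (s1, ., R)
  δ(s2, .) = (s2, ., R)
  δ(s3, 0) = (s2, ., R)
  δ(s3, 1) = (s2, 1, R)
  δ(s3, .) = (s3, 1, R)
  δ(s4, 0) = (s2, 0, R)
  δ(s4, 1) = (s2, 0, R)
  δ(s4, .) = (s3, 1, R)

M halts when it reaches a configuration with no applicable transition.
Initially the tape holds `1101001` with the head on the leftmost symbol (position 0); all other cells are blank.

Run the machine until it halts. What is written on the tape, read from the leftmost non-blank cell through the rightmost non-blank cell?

s0 | ..[1]101001   read 1 → write ., move L, go to s0
s0 | .[.].101001   read . → write 1, move R, go to s0
s0 | .1[.]101001   read . → write 1, move R, go to s0
s0 | .11[1]01001   read 1 → write ., move L, go to s0
s0 | .1[1].01001   read 1 → write ., move L, go to s0
s0 | .[1]..01001   read 1 → write ., move L, go to s0
s0 | [.]...01001   read . → write 1, move R, go to s0
s0 | 1[.]..01001   read . → write 1, move R, go to s0
s0 | 11[.].01001   read . → write 1, move R, go to s0
s0 | 111[.]01001   read . → write 1, move R, go to s0
s0 | 1111[0]1001   read 0 → write 1, move L, go to s2
s2 | 111[1]11001   read 1 → write ., move R, go to s1
s1 | 111.[1]1001   read 1 → write 0, move L, go to s1
s1 | 111[.]01001   read . → write 1, move R, go to s2
s2 | 1111[0]1001
The non-blank tape span at halt is 111101001.

111101001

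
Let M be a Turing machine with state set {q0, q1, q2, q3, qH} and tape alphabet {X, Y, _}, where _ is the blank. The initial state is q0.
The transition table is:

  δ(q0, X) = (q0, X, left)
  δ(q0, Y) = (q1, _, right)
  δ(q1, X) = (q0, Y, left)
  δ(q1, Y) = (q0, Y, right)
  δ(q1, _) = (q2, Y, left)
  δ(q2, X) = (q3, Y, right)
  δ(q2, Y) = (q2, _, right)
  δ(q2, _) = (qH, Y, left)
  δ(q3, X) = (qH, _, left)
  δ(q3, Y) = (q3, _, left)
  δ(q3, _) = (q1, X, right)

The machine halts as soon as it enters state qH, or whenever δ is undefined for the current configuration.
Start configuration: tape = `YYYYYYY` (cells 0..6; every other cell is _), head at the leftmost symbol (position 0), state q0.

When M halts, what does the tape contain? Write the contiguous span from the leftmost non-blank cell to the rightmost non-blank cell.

q0 | [Y]YYYYYY_   read Y → write _, move right, go to q1
q1 | _[Y]YYYYY_   read Y → write Y, move right, go to q0
q0 | _Y[Y]YYYY_   read Y → write _, move right, go to q1
q1 | _Y_[Y]YYY_   read Y → write Y, move right, go to q0
q0 | _Y_Y[Y]YY_   read Y → write _, move right, go to q1
q1 | _Y_Y_[Y]Y_   read Y → write Y, move right, go to q0
q0 | _Y_Y_Y[Y]_   read Y → write _, move right, go to q1
q1 | _Y_Y_Y_[_]   read _ → write Y, move left, go to q2
q2 | _Y_Y_Y[_]Y   read _ → write Y, move left, go to qH
qH | _Y_Y_[Y]YY
The non-blank tape span at halt is Y_Y_YYY.

Y_Y_YYY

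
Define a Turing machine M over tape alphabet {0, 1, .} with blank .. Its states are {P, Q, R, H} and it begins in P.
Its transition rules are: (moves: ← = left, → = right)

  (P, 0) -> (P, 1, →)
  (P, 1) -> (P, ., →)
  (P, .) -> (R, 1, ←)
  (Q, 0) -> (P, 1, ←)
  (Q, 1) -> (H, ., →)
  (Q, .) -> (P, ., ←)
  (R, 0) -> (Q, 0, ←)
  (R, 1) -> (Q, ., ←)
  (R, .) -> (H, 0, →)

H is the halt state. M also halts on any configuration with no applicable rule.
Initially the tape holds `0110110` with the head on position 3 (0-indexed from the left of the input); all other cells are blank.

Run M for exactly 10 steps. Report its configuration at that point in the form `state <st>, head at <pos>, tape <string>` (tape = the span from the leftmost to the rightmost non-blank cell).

P | 011[0]110.   read 0 → write 1, move →, go to P
P | 0111[1]10.   read 1 → write ., move →, go to P
P | 0111.[1]0.   read 1 → write ., move →, go to P
P | 0111..[0].   read 0 → write 1, move →, go to P
P | 0111..1[.]   read . → write 1, move ←, go to R
R | 0111..[1]1   read 1 → write ., move ←, go to Q
Q | 0111.[.].1   read . → write ., move ←, go to P
P | 0111[.]..1   read . → write 1, move ←, go to R
R | 011[1]1..1   read 1 → write ., move ←, go to Q
Q | 01[1].1..1   read 1 → write ., move →, go to H
H | 01.[.]1..1
After 10 steps: state H, head at 3, tape 01..1..1.

state H, head at 3, tape 01..1..1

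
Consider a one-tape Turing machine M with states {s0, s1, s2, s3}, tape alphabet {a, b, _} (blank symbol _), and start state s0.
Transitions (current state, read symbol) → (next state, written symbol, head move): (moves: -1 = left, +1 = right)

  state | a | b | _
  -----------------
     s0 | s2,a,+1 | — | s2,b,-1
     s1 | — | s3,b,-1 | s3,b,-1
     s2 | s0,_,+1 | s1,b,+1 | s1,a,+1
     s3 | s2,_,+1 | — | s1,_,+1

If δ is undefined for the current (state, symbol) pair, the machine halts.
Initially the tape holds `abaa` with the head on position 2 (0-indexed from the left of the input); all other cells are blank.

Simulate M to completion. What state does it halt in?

s3

state=s0 head=2 tape=ab[a]a__   (s0,a)→(s2,a,+1)
state=s2 head=3 tape=aba[a]__   (s2,a)→(s0,_,+1)
state=s0 head=4 tape=aba_[_]_   (s0,_)→(s2,b,-1)
state=s2 head=3 tape=aba[_]b_   (s2,_)→(s1,a,+1)
state=s1 head=4 tape=abaa[b]_   (s1,b)→(s3,b,-1)
state=s3 head=3 tape=aba[a]b_   (s3,a)→(s2,_,+1)
state=s2 head=4 tape=aba_[b]_   (s2,b)→(s1,b,+1)
state=s1 head=5 tape=aba_b[_]   (s1,_)→(s3,b,-1)
state=s3 head=4 tape=aba_[b]b
No transition is defined for (s3, b); M halts in state s3.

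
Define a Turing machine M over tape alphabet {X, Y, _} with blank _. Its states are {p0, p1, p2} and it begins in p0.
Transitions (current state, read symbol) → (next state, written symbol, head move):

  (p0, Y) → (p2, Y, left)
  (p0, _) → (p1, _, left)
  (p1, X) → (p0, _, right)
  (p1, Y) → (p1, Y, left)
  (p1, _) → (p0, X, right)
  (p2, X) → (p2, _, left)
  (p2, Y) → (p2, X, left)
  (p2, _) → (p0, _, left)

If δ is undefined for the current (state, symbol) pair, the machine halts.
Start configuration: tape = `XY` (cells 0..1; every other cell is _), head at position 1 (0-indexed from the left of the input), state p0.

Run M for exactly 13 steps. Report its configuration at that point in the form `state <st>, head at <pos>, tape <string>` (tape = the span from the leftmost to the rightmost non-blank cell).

state p0, head at -2, tape X___Y

p0 | ___X[Y]   read Y → write Y, move left, go to p2
p2 | ___[X]Y   read X → write _, move left, go to p2
p2 | __[_]_Y   read _ → write _, move left, go to p0
p0 | _[_]__Y   read _ → write _, move left, go to p1
p1 | [_]___Y   read _ → write X, move right, go to p0
p0 | X[_]__Y   read _ → write _, move left, go to p1
p1 | [X]___Y   read X → write _, move right, go to p0
p0 | _[_]__Y   read _ → write _, move left, go to p1
p1 | [_]___Y   read _ → write X, move right, go to p0
p0 | X[_]__Y   read _ → write _, move left, go to p1
p1 | [X]___Y   read X → write _, move right, go to p0
p0 | _[_]__Y   read _ → write _, move left, go to p1
p1 | [_]___Y   read _ → write X, move right, go to p0
p0 | X[_]__Y
After 13 steps: state p0, head at -2, tape X___Y.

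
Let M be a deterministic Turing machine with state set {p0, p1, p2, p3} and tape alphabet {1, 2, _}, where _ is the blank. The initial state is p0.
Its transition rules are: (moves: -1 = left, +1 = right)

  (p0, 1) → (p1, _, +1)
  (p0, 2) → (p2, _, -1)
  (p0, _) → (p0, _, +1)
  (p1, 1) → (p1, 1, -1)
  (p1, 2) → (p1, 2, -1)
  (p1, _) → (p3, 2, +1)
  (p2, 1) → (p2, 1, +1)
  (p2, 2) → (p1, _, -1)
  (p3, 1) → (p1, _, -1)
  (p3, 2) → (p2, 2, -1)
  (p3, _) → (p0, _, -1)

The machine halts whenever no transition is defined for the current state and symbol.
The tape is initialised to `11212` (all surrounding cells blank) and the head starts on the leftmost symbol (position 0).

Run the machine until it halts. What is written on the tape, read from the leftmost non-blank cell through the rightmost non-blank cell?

p0 | ___[1]1212   read 1 → write _, move +1, go to p1
p1 | ____[1]212   read 1 → write 1, move -1, go to p1
p1 | ___[_]1212   read _ → write 2, move +1, go to p3
p3 | ___2[1]212   read 1 → write _, move -1, go to p1
p1 | ___[2]_212   read 2 → write 2, move -1, go to p1
p1 | __[_]2_212   read _ → write 2, move +1, go to p3
p3 | __2[2]_212   read 2 → write 2, move -1, go to p2
p2 | __[2]2_212   read 2 → write _, move -1, go to p1
p1 | _[_]_2_212   read _ → write 2, move +1, go to p3
p3 | _2[_]2_212   read _ → write _, move -1, go to p0
p0 | _[2]_2_212   read 2 → write _, move -1, go to p2
p2 | [_]__2_212
The non-blank tape span at halt is 2_212.

2_212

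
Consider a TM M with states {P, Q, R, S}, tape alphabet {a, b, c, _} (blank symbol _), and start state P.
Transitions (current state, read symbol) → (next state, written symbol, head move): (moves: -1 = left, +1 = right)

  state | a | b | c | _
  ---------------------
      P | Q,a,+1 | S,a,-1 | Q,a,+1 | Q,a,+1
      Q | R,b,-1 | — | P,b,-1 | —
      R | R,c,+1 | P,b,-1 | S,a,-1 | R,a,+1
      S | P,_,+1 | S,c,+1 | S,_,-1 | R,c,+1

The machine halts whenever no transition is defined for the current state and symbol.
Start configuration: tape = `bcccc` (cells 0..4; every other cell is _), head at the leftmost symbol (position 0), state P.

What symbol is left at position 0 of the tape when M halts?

_

P | __[b]cccc   read b → write a, move -1, go to S
S | _[_]acccc   read _ → write c, move +1, go to R
R | _c[a]cccc   read a → write c, move +1, go to R
R | _cc[c]ccc   read c → write a, move -1, go to S
S | _c[c]accc   read c → write _, move -1, go to S
S | _[c]_accc   read c → write _, move -1, go to S
S | [_]__accc   read _ → write c, move +1, go to R
R | c[_]_accc   read _ → write a, move +1, go to R
R | ca[_]accc   read _ → write a, move +1, go to R
R | caa[a]ccc   read a → write c, move +1, go to R
R | caac[c]cc   read c → write a, move -1, go to S
S | caa[c]acc   read c → write _, move -1, go to S
S | ca[a]_acc   read a → write _, move +1, go to P
P | ca_[_]acc   read _ → write a, move +1, go to Q
Q | ca_a[a]cc   read a → write b, move -1, go to R
R | ca_[a]bcc   read a → write c, move +1, go to R
R | ca_c[b]cc   read b → write b, move -1, go to P
P | ca_[c]bcc   read c → write a, move +1, go to Q
Q | ca_a[b]cc
Cell 0 holds _ when M halts.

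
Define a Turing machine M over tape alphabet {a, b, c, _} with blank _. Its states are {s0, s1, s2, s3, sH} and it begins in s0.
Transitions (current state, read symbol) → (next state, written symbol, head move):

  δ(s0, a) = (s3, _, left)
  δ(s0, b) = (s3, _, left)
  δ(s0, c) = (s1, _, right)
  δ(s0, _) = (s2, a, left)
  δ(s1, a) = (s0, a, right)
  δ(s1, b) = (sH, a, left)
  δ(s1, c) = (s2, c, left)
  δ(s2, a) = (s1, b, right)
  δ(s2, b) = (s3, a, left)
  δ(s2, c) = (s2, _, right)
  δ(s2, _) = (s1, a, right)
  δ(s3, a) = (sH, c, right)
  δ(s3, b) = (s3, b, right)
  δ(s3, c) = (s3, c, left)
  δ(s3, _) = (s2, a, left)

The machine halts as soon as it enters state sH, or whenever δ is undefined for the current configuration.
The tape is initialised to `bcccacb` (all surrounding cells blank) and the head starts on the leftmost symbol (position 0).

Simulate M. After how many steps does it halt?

state=s0 head=0 tape=__[b]cccacb   (s0,b)→(s3,_,left)
state=s3 head=-1 tape=_[_]_cccacb   (s3,_)→(s2,a,left)
state=s2 head=-2 tape=[_]a_cccacb   (s2,_)→(s1,a,right)
state=s1 head=-1 tape=a[a]_cccacb   (s1,a)→(s0,a,right)
state=s0 head=0 tape=aa[_]cccacb   (s0,_)→(s2,a,left)
state=s2 head=-1 tape=a[a]acccacb   (s2,a)→(s1,b,right)
state=s1 head=0 tape=ab[a]cccacb   (s1,a)→(s0,a,right)
state=s0 head=1 tape=aba[c]ccacb   (s0,c)→(s1,_,right)
state=s1 head=2 tape=aba_[c]cacb   (s1,c)→(s2,c,left)
state=s2 head=1 tape=aba[_]ccacb   (s2,_)→(s1,a,right)
state=s1 head=2 tape=abaa[c]cacb   (s1,c)→(s2,c,left)
state=s2 head=1 tape=aba[a]ccacb   (s2,a)→(s1,b,right)
state=s1 head=2 tape=abab[c]cacb   (s1,c)→(s2,c,left)
state=s2 head=1 tape=aba[b]ccacb   (s2,b)→(s3,a,left)
state=s3 head=0 tape=ab[a]accacb   (s3,a)→(sH,c,right)
state=sH head=1 tape=abc[a]ccacb
M halts after 15 transitions.

15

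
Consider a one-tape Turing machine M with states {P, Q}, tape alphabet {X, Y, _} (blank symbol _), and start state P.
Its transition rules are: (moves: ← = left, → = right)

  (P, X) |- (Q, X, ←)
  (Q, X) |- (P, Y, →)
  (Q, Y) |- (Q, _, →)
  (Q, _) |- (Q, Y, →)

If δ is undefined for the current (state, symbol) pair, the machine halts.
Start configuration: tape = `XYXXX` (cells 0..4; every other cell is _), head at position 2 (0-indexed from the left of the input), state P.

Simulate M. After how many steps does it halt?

9

state=P head=2 tape=XY[X]XX_   (P,X)→(Q,X,←)
state=Q head=1 tape=X[Y]XXX_   (Q,Y)→(Q,_,→)
state=Q head=2 tape=X_[X]XX_   (Q,X)→(P,Y,→)
state=P head=3 tape=X_Y[X]X_   (P,X)→(Q,X,←)
state=Q head=2 tape=X_[Y]XX_   (Q,Y)→(Q,_,→)
state=Q head=3 tape=X__[X]X_   (Q,X)→(P,Y,→)
state=P head=4 tape=X__Y[X]_   (P,X)→(Q,X,←)
state=Q head=3 tape=X__[Y]X_   (Q,Y)→(Q,_,→)
state=Q head=4 tape=X___[X]_   (Q,X)→(P,Y,→)
state=P head=5 tape=X___Y[_]
M halts after 9 transitions.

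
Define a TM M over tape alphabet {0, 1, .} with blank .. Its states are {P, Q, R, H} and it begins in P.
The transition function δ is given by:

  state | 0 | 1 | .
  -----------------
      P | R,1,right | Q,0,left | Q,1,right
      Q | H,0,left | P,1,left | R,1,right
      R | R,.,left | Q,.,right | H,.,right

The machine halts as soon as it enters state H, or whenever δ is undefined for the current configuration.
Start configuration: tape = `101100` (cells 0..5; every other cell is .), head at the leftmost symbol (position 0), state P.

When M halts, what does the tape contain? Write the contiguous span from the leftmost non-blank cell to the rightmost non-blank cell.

state=P head=0 tape=.[1]01100   (P,1)→(Q,0,left)
state=Q head=-1 tape=[.]001100   (Q,.)→(R,1,right)
state=R head=0 tape=1[0]01100   (R,0)→(R,.,left)
state=R head=-1 tape=[1].01100   (R,1)→(Q,.,right)
state=Q head=0 tape=.[.]01100   (Q,.)→(R,1,right)
state=R head=1 tape=.1[0]1100   (R,0)→(R,.,left)
state=R head=0 tape=.[1].1100   (R,1)→(Q,.,right)
state=Q head=1 tape=..[.]1100   (Q,.)→(R,1,right)
state=R head=2 tape=..1[1]100   (R,1)→(Q,.,right)
state=Q head=3 tape=..1.[1]00   (Q,1)→(P,1,left)
state=P head=2 tape=..1[.]100   (P,.)→(Q,1,right)
state=Q head=3 tape=..11[1]00   (Q,1)→(P,1,left)
state=P head=2 tape=..1[1]100   (P,1)→(Q,0,left)
state=Q head=1 tape=..[1]0100   (Q,1)→(P,1,left)
state=P head=0 tape=.[.]10100   (P,.)→(Q,1,right)
state=Q head=1 tape=.1[1]0100   (Q,1)→(P,1,left)
state=P head=0 tape=.[1]10100   (P,1)→(Q,0,left)
state=Q head=-1 tape=[.]010100   (Q,.)→(R,1,right)
state=R head=0 tape=1[0]10100   (R,0)→(R,.,left)
state=R head=-1 tape=[1].10100   (R,1)→(Q,.,right)
state=Q head=0 tape=.[.]10100   (Q,.)→(R,1,right)
state=R head=1 tape=.1[1]0100   (R,1)→(Q,.,right)
state=Q head=2 tape=.1.[0]100   (Q,0)→(H,0,left)
state=H head=1 tape=.1[.]0100
The non-blank tape span at halt is 1.0100.

1.0100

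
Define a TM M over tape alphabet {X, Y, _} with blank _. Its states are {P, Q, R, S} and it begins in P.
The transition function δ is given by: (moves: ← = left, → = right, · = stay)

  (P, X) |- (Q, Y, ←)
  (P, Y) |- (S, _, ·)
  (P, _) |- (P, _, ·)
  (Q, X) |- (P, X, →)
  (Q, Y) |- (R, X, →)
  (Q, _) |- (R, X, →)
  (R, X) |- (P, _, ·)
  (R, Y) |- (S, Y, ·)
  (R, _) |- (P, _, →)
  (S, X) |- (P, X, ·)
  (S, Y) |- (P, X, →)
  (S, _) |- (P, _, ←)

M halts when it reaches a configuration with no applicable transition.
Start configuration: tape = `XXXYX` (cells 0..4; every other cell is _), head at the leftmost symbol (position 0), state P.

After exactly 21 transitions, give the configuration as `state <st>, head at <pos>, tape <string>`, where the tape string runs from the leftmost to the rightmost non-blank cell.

state P, head at 0, tape XX__XYX

state=P head=0 tape=__[X]XXYX   (P,X)→(Q,Y,←)
state=Q head=-1 tape=_[_]YXXYX   (Q,_)→(R,X,→)
state=R head=0 tape=_X[Y]XXYX   (R,Y)→(S,Y,·)
state=S head=0 tape=_X[Y]XXYX   (S,Y)→(P,X,→)
state=P head=1 tape=_XX[X]XYX   (P,X)→(Q,Y,←)
state=Q head=0 tape=_X[X]YXYX   (Q,X)→(P,X,→)
state=P head=1 tape=_XX[Y]XYX   (P,Y)→(S,_,·)
state=S head=1 tape=_XX[_]XYX   (S,_)→(P,_,←)
state=P head=0 tape=_X[X]_XYX   (P,X)→(Q,Y,←)
state=Q head=-1 tape=_[X]Y_XYX   (Q,X)→(P,X,→)
state=P head=0 tape=_X[Y]_XYX   (P,Y)→(S,_,·)
state=S head=0 tape=_X[_]_XYX   (S,_)→(P,_,←)
state=P head=-1 tape=_[X]__XYX   (P,X)→(Q,Y,←)
state=Q head=-2 tape=[_]Y__XYX   (Q,_)→(R,X,→)
state=R head=-1 tape=X[Y]__XYX   (R,Y)→(S,Y,·)
state=S head=-1 tape=X[Y]__XYX   (S,Y)→(P,X,→)
state=P head=0 tape=XX[_]_XYX   (P,_)→(P,_,·)
state=P head=0 tape=XX[_]_XYX   (P,_)→(P,_,·)
state=P head=0 tape=XX[_]_XYX   (P,_)→(P,_,·)
state=P head=0 tape=XX[_]_XYX   (P,_)→(P,_,·)
state=P head=0 tape=XX[_]_XYX   (P,_)→(P,_,·)
state=P head=0 tape=XX[_]_XYX
After 21 steps: state P, head at 0, tape XX__XYX.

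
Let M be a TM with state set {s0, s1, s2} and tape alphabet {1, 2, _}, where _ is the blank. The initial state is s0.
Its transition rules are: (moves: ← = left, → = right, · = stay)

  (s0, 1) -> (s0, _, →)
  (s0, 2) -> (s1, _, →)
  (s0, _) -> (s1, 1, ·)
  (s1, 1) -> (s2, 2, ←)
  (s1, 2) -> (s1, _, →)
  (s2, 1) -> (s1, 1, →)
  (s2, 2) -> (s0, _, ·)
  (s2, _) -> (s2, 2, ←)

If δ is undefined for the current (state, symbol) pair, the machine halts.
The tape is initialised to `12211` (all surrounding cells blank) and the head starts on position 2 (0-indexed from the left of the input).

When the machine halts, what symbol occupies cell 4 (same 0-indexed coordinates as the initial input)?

state=s0 head=2 tape=12[2]11_   (s0,2)→(s1,_,→)
state=s1 head=3 tape=12_[1]1_   (s1,1)→(s2,2,←)
state=s2 head=2 tape=12[_]21_   (s2,_)→(s2,2,←)
state=s2 head=1 tape=1[2]221_   (s2,2)→(s0,_,·)
state=s0 head=1 tape=1[_]221_   (s0,_)→(s1,1,·)
state=s1 head=1 tape=1[1]221_   (s1,1)→(s2,2,←)
state=s2 head=0 tape=[1]2221_   (s2,1)→(s1,1,→)
state=s1 head=1 tape=1[2]221_   (s1,2)→(s1,_,→)
state=s1 head=2 tape=1_[2]21_   (s1,2)→(s1,_,→)
state=s1 head=3 tape=1__[2]1_   (s1,2)→(s1,_,→)
state=s1 head=4 tape=1___[1]_   (s1,1)→(s2,2,←)
state=s2 head=3 tape=1__[_]2_   (s2,_)→(s2,2,←)
state=s2 head=2 tape=1_[_]22_   (s2,_)→(s2,2,←)
state=s2 head=1 tape=1[_]222_   (s2,_)→(s2,2,←)
state=s2 head=0 tape=[1]2222_   (s2,1)→(s1,1,→)
state=s1 head=1 tape=1[2]222_   (s1,2)→(s1,_,→)
state=s1 head=2 tape=1_[2]22_   (s1,2)→(s1,_,→)
state=s1 head=3 tape=1__[2]2_   (s1,2)→(s1,_,→)
state=s1 head=4 tape=1___[2]_   (s1,2)→(s1,_,→)
state=s1 head=5 tape=1____[_]
Cell 4 holds _ when M halts.

_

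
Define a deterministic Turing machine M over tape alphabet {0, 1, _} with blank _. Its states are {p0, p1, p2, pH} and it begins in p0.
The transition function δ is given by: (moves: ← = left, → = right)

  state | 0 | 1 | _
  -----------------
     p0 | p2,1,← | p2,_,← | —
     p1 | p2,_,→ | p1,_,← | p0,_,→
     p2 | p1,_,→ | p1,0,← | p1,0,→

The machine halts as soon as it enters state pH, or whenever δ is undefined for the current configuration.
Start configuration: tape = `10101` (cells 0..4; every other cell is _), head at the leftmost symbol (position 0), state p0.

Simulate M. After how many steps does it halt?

state=p0 head=0 tape=_[1]0101__   (p0,1)→(p2,_,←)
state=p2 head=-1 tape=[_]_0101__   (p2,_)→(p1,0,→)
state=p1 head=0 tape=0[_]0101__   (p1,_)→(p0,_,→)
state=p0 head=1 tape=0_[0]101__   (p0,0)→(p2,1,←)
state=p2 head=0 tape=0[_]1101__   (p2,_)→(p1,0,→)
state=p1 head=1 tape=00[1]101__   (p1,1)→(p1,_,←)
state=p1 head=0 tape=0[0]_101__   (p1,0)→(p2,_,→)
state=p2 head=1 tape=0_[_]101__   (p2,_)→(p1,0,→)
state=p1 head=2 tape=0_0[1]01__   (p1,1)→(p1,_,←)
state=p1 head=1 tape=0_[0]_01__   (p1,0)→(p2,_,→)
state=p2 head=2 tape=0__[_]01__   (p2,_)→(p1,0,→)
state=p1 head=3 tape=0__0[0]1__   (p1,0)→(p2,_,→)
state=p2 head=4 tape=0__0_[1]__   (p2,1)→(p1,0,←)
state=p1 head=3 tape=0__0[_]0__   (p1,_)→(p0,_,→)
state=p0 head=4 tape=0__0_[0]__   (p0,0)→(p2,1,←)
state=p2 head=3 tape=0__0[_]1__   (p2,_)→(p1,0,→)
state=p1 head=4 tape=0__00[1]__   (p1,1)→(p1,_,←)
state=p1 head=3 tape=0__0[0]___   (p1,0)→(p2,_,→)
state=p2 head=4 tape=0__0_[_]__   (p2,_)→(p1,0,→)
state=p1 head=5 tape=0__0_0[_]_   (p1,_)→(p0,_,→)
state=p0 head=6 tape=0__0_0_[_]
M halts after 20 transitions.

20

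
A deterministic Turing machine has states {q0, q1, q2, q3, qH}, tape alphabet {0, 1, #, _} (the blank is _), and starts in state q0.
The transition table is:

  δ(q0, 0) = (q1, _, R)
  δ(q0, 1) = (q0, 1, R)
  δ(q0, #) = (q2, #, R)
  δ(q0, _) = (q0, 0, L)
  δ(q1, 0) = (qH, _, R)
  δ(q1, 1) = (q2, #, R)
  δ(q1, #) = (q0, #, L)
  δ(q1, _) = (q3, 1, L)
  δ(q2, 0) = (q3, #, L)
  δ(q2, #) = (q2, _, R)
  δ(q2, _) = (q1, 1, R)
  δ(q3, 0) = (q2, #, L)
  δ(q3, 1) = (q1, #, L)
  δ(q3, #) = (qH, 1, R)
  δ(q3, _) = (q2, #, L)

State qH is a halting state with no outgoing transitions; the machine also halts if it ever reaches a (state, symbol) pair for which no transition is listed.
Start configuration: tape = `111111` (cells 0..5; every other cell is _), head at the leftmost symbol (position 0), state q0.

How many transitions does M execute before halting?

q0 | [1]11111__   read 1 → write 1, move R, go to q0
q0 | 1[1]1111__   read 1 → write 1, move R, go to q0
q0 | 11[1]111__   read 1 → write 1, move R, go to q0
q0 | 111[1]11__   read 1 → write 1, move R, go to q0
q0 | 1111[1]1__   read 1 → write 1, move R, go to q0
q0 | 11111[1]__   read 1 → write 1, move R, go to q0
q0 | 111111[_]_   read _ → write 0, move L, go to q0
q0 | 11111[1]0_   read 1 → write 1, move R, go to q0
q0 | 111111[0]_   read 0 → write _, move R, go to q1
q1 | 111111_[_]   read _ → write 1, move L, go to q3
q3 | 111111[_]1   read _ → write #, move L, go to q2
q2 | 11111[1]#1
M halts after 11 transitions.

11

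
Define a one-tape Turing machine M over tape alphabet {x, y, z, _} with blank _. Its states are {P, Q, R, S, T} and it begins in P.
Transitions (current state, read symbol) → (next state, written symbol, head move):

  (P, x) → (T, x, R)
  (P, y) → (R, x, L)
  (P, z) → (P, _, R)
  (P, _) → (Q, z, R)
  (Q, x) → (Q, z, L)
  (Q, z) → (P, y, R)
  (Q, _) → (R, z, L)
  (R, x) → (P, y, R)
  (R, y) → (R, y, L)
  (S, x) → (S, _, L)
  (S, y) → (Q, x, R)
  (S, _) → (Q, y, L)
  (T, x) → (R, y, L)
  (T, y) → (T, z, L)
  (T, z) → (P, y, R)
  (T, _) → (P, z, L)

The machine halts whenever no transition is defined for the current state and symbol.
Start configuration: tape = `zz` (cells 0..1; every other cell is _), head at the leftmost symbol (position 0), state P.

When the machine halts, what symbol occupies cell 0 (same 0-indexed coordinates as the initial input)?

state=P head=0 tape=[z]z__   (P,z)→(P,_,R)
state=P head=1 tape=_[z]__   (P,z)→(P,_,R)
state=P head=2 tape=__[_]_   (P,_)→(Q,z,R)
state=Q head=3 tape=__z[_]   (Q,_)→(R,z,L)
state=R head=2 tape=__[z]z
Cell 0 holds _ when M halts.

_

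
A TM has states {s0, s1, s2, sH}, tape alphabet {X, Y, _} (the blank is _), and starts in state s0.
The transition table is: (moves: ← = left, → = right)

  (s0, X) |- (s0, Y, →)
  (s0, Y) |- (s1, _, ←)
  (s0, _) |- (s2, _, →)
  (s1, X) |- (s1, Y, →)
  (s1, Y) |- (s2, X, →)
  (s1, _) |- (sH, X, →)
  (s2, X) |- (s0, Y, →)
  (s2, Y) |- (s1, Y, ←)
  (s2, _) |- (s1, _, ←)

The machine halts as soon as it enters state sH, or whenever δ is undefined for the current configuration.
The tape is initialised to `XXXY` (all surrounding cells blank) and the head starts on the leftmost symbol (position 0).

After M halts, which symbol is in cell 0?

Y

state=s0 head=0 tape=[X]XXY_   (s0,X)→(s0,Y,→)
state=s0 head=1 tape=Y[X]XY_   (s0,X)→(s0,Y,→)
state=s0 head=2 tape=YY[X]Y_   (s0,X)→(s0,Y,→)
state=s0 head=3 tape=YYY[Y]_   (s0,Y)→(s1,_,←)
state=s1 head=2 tape=YY[Y]__   (s1,Y)→(s2,X,→)
state=s2 head=3 tape=YYX[_]_   (s2,_)→(s1,_,←)
state=s1 head=2 tape=YY[X]__   (s1,X)→(s1,Y,→)
state=s1 head=3 tape=YYY[_]_   (s1,_)→(sH,X,→)
state=sH head=4 tape=YYYX[_]
Cell 0 holds Y when M halts.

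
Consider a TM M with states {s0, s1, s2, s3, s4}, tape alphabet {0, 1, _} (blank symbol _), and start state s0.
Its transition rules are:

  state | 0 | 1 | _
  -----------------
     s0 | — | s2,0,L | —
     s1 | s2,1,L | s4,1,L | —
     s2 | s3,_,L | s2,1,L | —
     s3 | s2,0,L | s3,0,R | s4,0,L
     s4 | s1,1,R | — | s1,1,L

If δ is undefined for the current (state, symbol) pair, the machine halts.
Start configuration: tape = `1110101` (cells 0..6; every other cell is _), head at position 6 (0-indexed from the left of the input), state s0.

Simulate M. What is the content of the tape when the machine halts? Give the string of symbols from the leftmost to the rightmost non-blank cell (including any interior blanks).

state=s0 head=6 tape=_111010[1]   (s0,1)→(s2,0,L)
state=s2 head=5 tape=_11101[0]0   (s2,0)→(s3,_,L)
state=s3 head=4 tape=_1110[1]_0   (s3,1)→(s3,0,R)
state=s3 head=5 tape=_11100[_]0   (s3,_)→(s4,0,L)
state=s4 head=4 tape=_1110[0]00   (s4,0)→(s1,1,R)
state=s1 head=5 tape=_11101[0]0   (s1,0)→(s2,1,L)
state=s2 head=4 tape=_1110[1]10   (s2,1)→(s2,1,L)
state=s2 head=3 tape=_111[0]110   (s2,0)→(s3,_,L)
state=s3 head=2 tape=_11[1]_110   (s3,1)→(s3,0,R)
state=s3 head=3 tape=_110[_]110   (s3,_)→(s4,0,L)
state=s4 head=2 tape=_11[0]0110   (s4,0)→(s1,1,R)
state=s1 head=3 tape=_111[0]110   (s1,0)→(s2,1,L)
state=s2 head=2 tape=_11[1]1110   (s2,1)→(s2,1,L)
state=s2 head=1 tape=_1[1]11110   (s2,1)→(s2,1,L)
state=s2 head=0 tape=_[1]111110   (s2,1)→(s2,1,L)
state=s2 head=-1 tape=[_]1111110
The non-blank tape span at halt is 1111110.

1111110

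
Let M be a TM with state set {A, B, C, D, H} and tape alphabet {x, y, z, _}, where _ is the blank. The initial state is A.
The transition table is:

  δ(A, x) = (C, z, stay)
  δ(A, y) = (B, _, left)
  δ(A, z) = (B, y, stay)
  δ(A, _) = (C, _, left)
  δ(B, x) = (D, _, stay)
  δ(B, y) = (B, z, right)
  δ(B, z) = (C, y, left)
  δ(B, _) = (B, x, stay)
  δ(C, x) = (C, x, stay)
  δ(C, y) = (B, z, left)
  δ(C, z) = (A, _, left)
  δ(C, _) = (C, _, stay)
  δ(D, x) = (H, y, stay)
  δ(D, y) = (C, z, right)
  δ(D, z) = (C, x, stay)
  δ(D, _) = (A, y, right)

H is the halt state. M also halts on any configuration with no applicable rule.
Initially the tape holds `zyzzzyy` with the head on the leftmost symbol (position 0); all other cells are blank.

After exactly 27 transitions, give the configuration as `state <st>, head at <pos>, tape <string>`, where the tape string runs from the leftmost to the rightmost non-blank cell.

state C, head at -2, tape y__yyy

A | __[z]yzzzyy   read z → write y, move stay, go to B
B | __[y]yzzzyy   read y → write z, move right, go to B
B | __z[y]zzzyy   read y → write z, move right, go to B
B | __zz[z]zzyy   read z → write y, move left, go to C
C | __z[z]yzzyy   read z → write _, move left, go to A
A | __[z]_yzzyy   read z → write y, move stay, go to B
B | __[y]_yzzyy   read y → write z, move right, go to B
B | __z[_]yzzyy   read _ → write x, move stay, go to B
B | __z[x]yzzyy   read x → write _, move stay, go to D
D | __z[_]yzzyy   read _ → write y, move right, go to A
A | __zy[y]zzyy   read y → write _, move left, go to B
B | __z[y]_zzyy   read y → write z, move right, go to B
B | __zz[_]zzyy   read _ → write x, move stay, go to B
B | __zz[x]zzyy   read x → write _, move stay, go to D
D | __zz[_]zzyy   read _ → write y, move right, go to A
A | __zzy[z]zyy   read z → write y, move stay, go to B
B | __zzy[y]zyy   read y → write z, move right, go to B
B | __zzyz[z]yy   read z → write y, move left, go to C
C | __zzy[z]yyy   read z → write _, move left, go to A
A | __zz[y]_yyy   read y → write _, move left, go to B
B | __z[z]__yyy   read z → write y, move left, go to C
C | __[z]y__yyy   read z → write _, move left, go to A
A | _[_]_y__yyy   read _ → write _, move left, go to C
C | [_]__y__yyy   read _ → write _, move stay, go to C
C | [_]__y__yyy   read _ → write _, move stay, go to C
C | [_]__y__yyy   read _ → write _, move stay, go to C
C | [_]__y__yyy   read _ → write _, move stay, go to C
C | [_]__y__yyy
After 27 steps: state C, head at -2, tape y__yyy.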